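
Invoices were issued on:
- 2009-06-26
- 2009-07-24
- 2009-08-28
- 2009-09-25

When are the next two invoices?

2009-10-23, 2009-11-27

All dates are Fridays, 28, 35, 28 days apart.
Specifically, the 4th Friday of each month.
4th Friday of October 2009: 2009-10-23.
November 2009 — 4th Friday is 2009-11-27.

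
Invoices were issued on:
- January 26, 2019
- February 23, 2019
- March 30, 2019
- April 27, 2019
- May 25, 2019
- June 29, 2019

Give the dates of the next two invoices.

July 27, 2019; August 31, 2019

All Saturdays; the gaps (28, 35, 28, 28, 35) vary with month length.
This is the last Saturday of each month.
Last Saturday of July 2019: July 27, 2019.
Last Saturday of August 2019: August 31, 2019.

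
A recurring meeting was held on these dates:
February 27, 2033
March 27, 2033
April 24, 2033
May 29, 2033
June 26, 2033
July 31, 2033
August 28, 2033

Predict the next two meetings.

September 25, 2033; October 30, 2033

These are Sundays with 28, 28, 35, 28, 35, 28-day gaps.
Each is the final Sunday of its month — May 29, 2033 is past the 28th, so '4th Sunday' doesn't fit.
September 2033 ends with Sunday September 25, 2033.
Last Sunday of October 2033: October 30, 2033.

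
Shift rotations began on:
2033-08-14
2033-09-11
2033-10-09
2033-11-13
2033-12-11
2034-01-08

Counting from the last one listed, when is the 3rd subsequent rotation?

All dates are Sundays, 28, 28, 35, 28, 28 days apart.
Specifically, the 2nd Sunday of each month.
2nd Sunday of February 2034: 2034-02-12.
2nd Sunday of March 2034: 2034-03-12.
2nd Sunday of April 2034: 2034-04-09.

2034-04-09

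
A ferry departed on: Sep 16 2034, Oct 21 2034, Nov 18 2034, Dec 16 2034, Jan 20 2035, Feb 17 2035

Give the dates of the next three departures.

Mar 17 2035, Apr 21 2035, May 19 2035

Gaps: 35, 28, 28, 35, 28 days — a mix of 28 and 35. Every date is a Saturday.
Each is the 3rd Saturday of its month.
March 2035 — 3rd Saturday is Mar 17 2035.
3rd Saturday of April 2035: Apr 21 2035.
3rd Saturday of May 2035: May 19 2035.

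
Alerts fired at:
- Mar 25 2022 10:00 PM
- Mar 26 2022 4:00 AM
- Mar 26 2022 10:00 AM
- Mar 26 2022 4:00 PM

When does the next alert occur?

Mar 26 2022 10:00 PM

Spacing: 6, 6, 6 h — constant 6 h.
Mar 26 2022 4:00 PM + 6 h = Mar 26 2022 10:00 PM.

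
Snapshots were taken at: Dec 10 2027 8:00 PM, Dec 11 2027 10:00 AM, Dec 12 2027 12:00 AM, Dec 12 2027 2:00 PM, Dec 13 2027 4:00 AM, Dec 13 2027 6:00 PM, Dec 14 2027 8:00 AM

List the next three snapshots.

Dec 14 2027 10:00 PM, Dec 15 2027 12:00 PM, Dec 16 2027 2:00 AM

Spacing: 14, 14, 14, 14, 14, 14 h — constant 14 h.
Dec 14 2027 8:00 AM + 14 h = Dec 14 2027 10:00 PM.
Dec 14 2027 10:00 PM + 14 h = Dec 15 2027 12:00 PM.
Dec 15 2027 12:00 PM + 14 h = Dec 16 2027 2:00 AM.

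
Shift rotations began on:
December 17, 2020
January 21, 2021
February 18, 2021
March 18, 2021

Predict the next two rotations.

All dates are Thursdays, 35, 28, 28 days apart.
Specifically, the 3rd Thursday of each month.
3rd Thursday of April 2021: April 15, 2021.
May 2021 — 3rd Thursday is May 20, 2021.

April 15, 2021; May 20, 2021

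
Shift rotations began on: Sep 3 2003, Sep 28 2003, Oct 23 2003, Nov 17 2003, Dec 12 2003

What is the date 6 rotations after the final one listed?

May 10 2004

Every event comes 25 days after the last (25, 25, 25, 25).
Dec 12 2003 + 25 days = Jan 6 2004.
Jan 6 2004 + 25 days = Jan 31 2004.
Jan 31 2004 + 25 days = Feb 25 2004.
Feb 25 2004 + 25 days = Mar 21 2004.
Mar 21 2004 + 25 days = Apr 15 2004.
Apr 15 2004 + 25 days = May 10 2004.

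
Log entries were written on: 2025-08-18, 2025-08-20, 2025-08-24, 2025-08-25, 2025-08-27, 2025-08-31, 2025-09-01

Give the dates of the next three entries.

Every event lands on a Monday or Wednesday or Sunday (gaps cycle 2, 4, 1, 2, 4, 1).
So the schedule is: every Monday, Wednesday and Sunday.
The following Wednesday is 2025-09-03.
The following Sunday is 2025-09-07.
Next Monday: 2025-09-08.

2025-09-03, 2025-09-07, 2025-09-08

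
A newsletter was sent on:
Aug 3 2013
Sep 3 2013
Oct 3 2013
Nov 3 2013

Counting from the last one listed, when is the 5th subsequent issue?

Apr 3 2014

Gaps: 31, 30, 31 days — not constant. Every event is on the 3rd of the month.
Pattern: the 3rd of each month.
December 2013: Dec 3 2013.
January 2014: Jan 3 2014.
February 2014: Feb 3 2014.
March 2014: Mar 3 2014.
Next: April 2014 → Apr 3 2014.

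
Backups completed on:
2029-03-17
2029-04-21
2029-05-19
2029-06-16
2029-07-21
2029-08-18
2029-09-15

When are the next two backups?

All dates are Saturdays, 35, 28, 28, 35, 28, 28 days apart.
Specifically, the 3rd Saturday of each month.
October 2029 — 3rd Saturday is 2029-10-20.
November 2029 — 3rd Saturday is 2029-11-17.

2029-10-20, 2029-11-17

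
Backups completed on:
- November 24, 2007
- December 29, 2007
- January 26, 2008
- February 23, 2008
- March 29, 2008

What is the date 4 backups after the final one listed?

July 26, 2008

These are Saturdays with 35, 28, 28, 35-day gaps.
Each is the final Saturday of its month — December 29, 2007 is past the 28th, so '4th Saturday' doesn't fit.
Last Saturday of April 2008: April 26, 2008.
May 2008 ends with Saturday May 31, 2008.
June 2008 ends with Saturday June 28, 2008.
Last Saturday of July 2008: July 26, 2008.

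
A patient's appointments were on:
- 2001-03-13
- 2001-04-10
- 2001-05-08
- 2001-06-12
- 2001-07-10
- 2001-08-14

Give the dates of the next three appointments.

2001-09-11, 2001-10-09, 2001-11-13

All dates are Tuesdays, 28, 28, 35, 28, 35 days apart.
Specifically, the 2nd Tuesday of each month.
September 2001 — 2nd Tuesday is 2001-09-11.
2nd Tuesday of October 2001: 2001-10-09.
2nd Tuesday of November 2001: 2001-11-13.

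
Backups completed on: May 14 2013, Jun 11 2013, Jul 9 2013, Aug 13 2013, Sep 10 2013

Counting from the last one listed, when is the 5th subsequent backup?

All dates are Tuesdays, 28, 28, 35, 28 days apart.
Specifically, the 2nd Tuesday of each month.
October 2013 — 2nd Tuesday is Oct 8 2013.
November 2013 — 2nd Tuesday is Nov 12 2013.
2nd Tuesday of December 2013: Dec 10 2013.
2nd Tuesday of January 2014: Jan 14 2014.
February 2014 — 2nd Tuesday is Feb 11 2014.

Feb 11 2014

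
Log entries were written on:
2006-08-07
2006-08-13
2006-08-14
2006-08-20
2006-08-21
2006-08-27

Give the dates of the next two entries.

The gap pattern 6, 1, 6, 1, 6 repeats every 2 events.
These are the Mondays and Sundays of each week.
The following Monday is 2006-08-28.
The following Sunday is 2006-09-03.

2006-08-28, 2006-09-03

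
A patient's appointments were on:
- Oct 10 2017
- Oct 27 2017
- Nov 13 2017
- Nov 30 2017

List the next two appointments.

Dec 17 2017, Jan 3 2018

Gaps between consecutive events: 17, 17, 17 days — a constant 17-day interval.
Nov 30 2017 + 17 days = Dec 17 2017.
Dec 17 2017 + 17 days = Jan 3 2018.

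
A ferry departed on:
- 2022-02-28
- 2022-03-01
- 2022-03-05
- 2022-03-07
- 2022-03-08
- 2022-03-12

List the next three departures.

The gap pattern 1, 4, 2, 1, 4 repeats every 3 events.
These are the Mondays, Tuesdays and Saturdays of each week.
The following Monday is 2022-03-14.
Next Tuesday: 2022-03-15.
Next Saturday: 2022-03-19.

2022-03-14, 2022-03-15, 2022-03-19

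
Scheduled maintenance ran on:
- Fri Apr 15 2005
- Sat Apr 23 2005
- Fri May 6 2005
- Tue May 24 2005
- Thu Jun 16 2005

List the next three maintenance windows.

Thu Jul 14 2005, Tue Aug 16 2005, Fri Sep 23 2005

The spacing grows by 5 each time: 8, 13, 18, 23 days.
Next gap: 28 days. Thu Jun 16 2005 + 28 days = Thu Jul 14 2005.
Next gap: 33 days. Thu Jul 14 2005 + 33 days = Tue Aug 16 2005.
Next gap: 38 days. Tue Aug 16 2005 + 38 days = Fri Sep 23 2005.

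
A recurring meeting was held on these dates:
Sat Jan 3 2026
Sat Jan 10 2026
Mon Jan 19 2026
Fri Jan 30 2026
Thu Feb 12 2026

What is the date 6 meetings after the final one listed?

Gaps: 7, 9, 11, 13 days — each gap is 2 larger than the previous one.
Next gap: 15 days. Thu Feb 12 2026 + 15 days = Fri Feb 27 2026.
Next gap: 17 days. Fri Feb 27 2026 + 17 days = Mon Mar 16 2026.
Next gap: 19 days. Mon Mar 16 2026 + 19 days = Sat Apr 4 2026.
Next gap: 21 days. Sat Apr 4 2026 + 21 days = Sat Apr 25 2026.
Next gap: 23 days. Sat Apr 25 2026 + 23 days = Mon May 18 2026.
Next gap: 25 days. Mon May 18 2026 + 25 days = Fri Jun 12 2026.

Fri Jun 12 2026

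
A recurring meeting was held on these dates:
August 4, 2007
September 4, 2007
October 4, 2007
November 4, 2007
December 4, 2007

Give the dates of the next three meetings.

Gaps: 31, 30, 31, 30 days — not constant. Every event is on the 4th of the month.
Pattern: the 4th of each month.
Next: January 2008 → January 4, 2008.
February 2008: February 4, 2008.
Next: March 2008 → March 4, 2008.

January 4, 2008; February 4, 2008; March 4, 2008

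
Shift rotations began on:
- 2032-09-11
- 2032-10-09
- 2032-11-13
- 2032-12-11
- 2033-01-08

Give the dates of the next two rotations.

2033-02-12, 2033-03-12

Gaps: 28, 35, 28, 28 days — a mix of 28 and 35. Every date is a Saturday.
Each is the 2nd Saturday of its month.
February 2033 — 2nd Saturday is 2033-02-12.
March 2033 — 2nd Saturday is 2033-03-12.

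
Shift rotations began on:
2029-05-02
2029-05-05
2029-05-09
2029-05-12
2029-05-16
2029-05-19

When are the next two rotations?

The gap pattern 3, 4, 3, 4, 3 repeats every 2 events.
These are the Wednesdays and Saturdays of each week.
Next Wednesday: 2029-05-23.
Next Saturday: 2029-05-26.

2029-05-23, 2029-05-26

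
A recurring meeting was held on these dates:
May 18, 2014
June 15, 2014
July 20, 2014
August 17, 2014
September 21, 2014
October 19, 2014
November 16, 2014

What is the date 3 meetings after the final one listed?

February 15, 2015

All dates are Sundays, 28, 35, 28, 35, 28, 28 days apart.
Specifically, the 3rd Sunday of each month.
December 2014 — 3rd Sunday is December 21, 2014.
January 2015 — 3rd Sunday is January 18, 2015.
3rd Sunday of February 2015: February 15, 2015.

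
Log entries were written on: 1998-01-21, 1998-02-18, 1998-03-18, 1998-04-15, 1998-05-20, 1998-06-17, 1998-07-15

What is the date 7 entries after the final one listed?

1999-02-17

All dates are Wednesdays, 28, 28, 28, 35, 28, 28 days apart.
Specifically, the 3rd Wednesday of each month.
3rd Wednesday of August 1998: 1998-08-19.
September 1998 — 3rd Wednesday is 1998-09-16.
3rd Wednesday of October 1998: 1998-10-21.
3rd Wednesday of November 1998: 1998-11-18.
3rd Wednesday of December 1998: 1998-12-16.
3rd Wednesday of January 1999: 1999-01-20.
February 1999 — 3rd Wednesday is 1999-02-17.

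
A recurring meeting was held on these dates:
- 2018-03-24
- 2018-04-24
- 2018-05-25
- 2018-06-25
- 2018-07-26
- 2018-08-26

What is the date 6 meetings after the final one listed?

2019-02-28

Every event comes 31 days after the last (31, 31, 31, 31, 31).
2018-08-26 + 31 days = 2018-09-26.
2018-09-26 + 31 days = 2018-10-27.
2018-10-27 + 31 days = 2018-11-27.
2018-11-27 + 31 days = 2018-12-28.
2018-12-28 + 31 days = 2019-01-28.
2019-01-28 + 31 days = 2019-02-28.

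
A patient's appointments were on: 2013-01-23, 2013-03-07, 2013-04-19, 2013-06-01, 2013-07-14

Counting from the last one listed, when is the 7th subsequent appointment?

2014-05-11

Gaps between consecutive events: 43, 43, 43, 43 days — a constant 43-day interval.
2013-07-14 + 43 days = 2013-08-26.
2013-08-26 + 43 days = 2013-10-08.
2013-10-08 + 43 days = 2013-11-20.
2013-11-20 + 43 days = 2014-01-02.
2014-01-02 + 43 days = 2014-02-14.
2014-02-14 + 43 days = 2014-03-29.
2014-03-29 + 43 days = 2014-05-11.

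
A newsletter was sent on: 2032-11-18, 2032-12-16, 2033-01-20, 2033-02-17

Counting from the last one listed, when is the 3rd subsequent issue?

Gaps: 28, 35, 28 days — a mix of 28 and 35. Every date is a Thursday.
Each is the 3rd Thursday of its month.
March 2033 — 3rd Thursday is 2033-03-17.
3rd Thursday of April 2033: 2033-04-21.
3rd Thursday of May 2033: 2033-05-19.

2033-05-19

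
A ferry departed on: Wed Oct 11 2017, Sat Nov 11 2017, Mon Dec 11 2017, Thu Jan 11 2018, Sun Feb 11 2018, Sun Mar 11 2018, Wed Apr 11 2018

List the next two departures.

Gaps: 31, 30, 31, 31, 28, 31 days — not constant. Every event is on the 11th of the month.
Pattern: the 11th of each month.
Next: May 2018 → Fri May 11 2018.
June 2018: Mon Jun 11 2018.

Fri May 11 2018, Mon Jun 11 2018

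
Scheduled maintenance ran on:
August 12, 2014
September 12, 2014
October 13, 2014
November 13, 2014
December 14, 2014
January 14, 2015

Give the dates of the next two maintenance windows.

Gaps between consecutive events: 31, 31, 31, 31, 31 days — a constant 31-day interval.
January 14, 2015 + 31 days = February 14, 2015.
February 14, 2015 + 31 days = March 17, 2015.

February 14, 2015; March 17, 2015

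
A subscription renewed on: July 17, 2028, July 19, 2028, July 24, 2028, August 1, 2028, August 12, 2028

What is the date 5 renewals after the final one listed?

November 20, 2028

Gaps: 2, 5, 8, 11 days — each gap is 3 larger than the previous one.
Next gap: 14 days. August 12, 2028 + 14 days = August 26, 2028.
Next gap: 17 days. August 26, 2028 + 17 days = September 12, 2028.
Next gap: 20 days. September 12, 2028 + 20 days = October 2, 2028.
Next gap: 23 days. October 2, 2028 + 23 days = October 25, 2028.
Next gap: 26 days. October 25, 2028 + 26 days = November 20, 2028.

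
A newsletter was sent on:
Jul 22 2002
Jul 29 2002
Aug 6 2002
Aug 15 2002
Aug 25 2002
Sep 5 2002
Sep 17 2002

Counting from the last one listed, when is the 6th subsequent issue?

Intervals are 7, 8, 9, 10, 11, 12 days — an arithmetic progression with common difference 1.
Next gap: 13 days. Sep 17 2002 + 13 days = Sep 30 2002.
Next gap: 14 days. Sep 30 2002 + 14 days = Oct 14 2002.
Next gap: 15 days. Oct 14 2002 + 15 days = Oct 29 2002.
Next gap: 16 days. Oct 29 2002 + 16 days = Nov 14 2002.
Next gap: 17 days. Nov 14 2002 + 17 days = Dec 1 2002.
Next gap: 18 days. Dec 1 2002 + 18 days = Dec 19 2002.

Dec 19 2002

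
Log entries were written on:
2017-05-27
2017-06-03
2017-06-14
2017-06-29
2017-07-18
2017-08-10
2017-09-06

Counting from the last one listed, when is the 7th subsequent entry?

2018-07-04

Gaps: 7, 11, 15, 19, 23, 27 days — each gap is 4 larger than the previous one.
Next gap: 31 days. 2017-09-06 + 31 days = 2017-10-07.
Next gap: 35 days. 2017-10-07 + 35 days = 2017-11-11.
Next gap: 39 days. 2017-11-11 + 39 days = 2017-12-20.
Next gap: 43 days. 2017-12-20 + 43 days = 2018-02-01.
Next gap: 47 days. 2018-02-01 + 47 days = 2018-03-20.
Next gap: 51 days. 2018-03-20 + 51 days = 2018-05-10.
Next gap: 55 days. 2018-05-10 + 55 days = 2018-07-04.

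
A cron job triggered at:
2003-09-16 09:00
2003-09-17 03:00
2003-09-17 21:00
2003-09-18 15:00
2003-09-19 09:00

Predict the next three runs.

Gaps: 18, 18, 18, 18 hours — each event is 18 hours after the previous one.
2003-09-19 09:00 + 18 h = 2003-09-20 03:00.
2003-09-20 03:00 + 18 h = 2003-09-20 21:00.
2003-09-20 21:00 + 18 h = 2003-09-21 15:00.

2003-09-20 03:00, 2003-09-20 21:00, 2003-09-21 15:00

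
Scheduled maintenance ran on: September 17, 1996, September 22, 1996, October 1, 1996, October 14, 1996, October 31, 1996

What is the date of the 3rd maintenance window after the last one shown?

January 14, 1997

Gaps: 5, 9, 13, 17 days — each gap is 4 larger than the previous one.
Next gap: 21 days. October 31, 1996 + 21 days = November 21, 1996.
Next gap: 25 days. November 21, 1996 + 25 days = December 16, 1996.
Next gap: 29 days. December 16, 1996 + 29 days = January 14, 1997.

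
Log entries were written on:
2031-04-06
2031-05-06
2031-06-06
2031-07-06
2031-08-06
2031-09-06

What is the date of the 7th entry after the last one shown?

2032-04-06

The day-of-month is always 6 (30, 31, 30, 31, 31 days between events).
So this recurs on the 6th of each month.
Next: October 2031 → 2031-10-06.
Next: November 2031 → 2031-11-06.
December 2031: 2031-12-06.
January 2032: 2032-01-06.
Next: February 2032 → 2032-02-06.
March 2032: 2032-03-06.
Next: April 2032 → 2032-04-06.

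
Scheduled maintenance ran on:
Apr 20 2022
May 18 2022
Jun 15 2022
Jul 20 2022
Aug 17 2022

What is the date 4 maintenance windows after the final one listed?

Dec 21 2022

Gaps: 28, 28, 35, 28 days — a mix of 28 and 35. Every date is a Wednesday.
Each is the 3rd Wednesday of its month.
September 2022 — 3rd Wednesday is Sep 21 2022.
3rd Wednesday of October 2022: Oct 19 2022.
November 2022 — 3rd Wednesday is Nov 16 2022.
3rd Wednesday of December 2022: Dec 21 2022.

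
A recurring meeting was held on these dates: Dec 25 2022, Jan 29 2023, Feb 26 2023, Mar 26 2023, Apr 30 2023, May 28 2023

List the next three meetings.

All Sundays; the gaps (35, 28, 28, 35, 28) vary with month length.
This is the last Sunday of each month.
June 2023 ends with Sunday Jun 25 2023.
July 2023 ends with Sunday Jul 30 2023.
August 2023 ends with Sunday Aug 27 2023.

Jun 25 2023, Jul 30 2023, Aug 27 2023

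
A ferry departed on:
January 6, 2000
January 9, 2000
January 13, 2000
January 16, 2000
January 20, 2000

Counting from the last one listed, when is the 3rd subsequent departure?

January 30, 2000

The gap pattern 3, 4, 3, 4 repeats every 2 events.
These are the Thursdays and Sundays of each week.
The following Sunday is January 23, 2000.
The following Thursday is January 27, 2000.
The following Sunday is January 30, 2000.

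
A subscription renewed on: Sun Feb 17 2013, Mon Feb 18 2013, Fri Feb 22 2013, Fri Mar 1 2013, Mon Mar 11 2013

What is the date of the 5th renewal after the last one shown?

Intervals are 1, 4, 7, 10 days — an arithmetic progression with common difference 3.
Next gap: 13 days. Mon Mar 11 2013 + 13 days = Sun Mar 24 2013.
Next gap: 16 days. Sun Mar 24 2013 + 16 days = Tue Apr 9 2013.
Next gap: 19 days. Tue Apr 9 2013 + 19 days = Sun Apr 28 2013.
Next gap: 22 days. Sun Apr 28 2013 + 22 days = Mon May 20 2013.
Next gap: 25 days. Mon May 20 2013 + 25 days = Fri Jun 14 2013.

Fri Jun 14 2013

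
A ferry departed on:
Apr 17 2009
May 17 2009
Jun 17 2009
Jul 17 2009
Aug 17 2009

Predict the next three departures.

Sep 17 2009, Oct 17 2009, Nov 17 2009

The day-of-month is always 17 (30, 31, 30, 31 days between events).
So this recurs on the 17th of each month.
September 2009: Sep 17 2009.
October 2009: Oct 17 2009.
Next: November 2009 → Nov 17 2009.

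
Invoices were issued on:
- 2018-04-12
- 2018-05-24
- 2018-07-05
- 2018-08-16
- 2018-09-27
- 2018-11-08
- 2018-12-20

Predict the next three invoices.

Every event comes 42 days after the last (42, 42, 42, 42, 42, 42).
2018-12-20 + 42 days = 2019-01-31.
2019-01-31 + 42 days = 2019-03-14.
2019-03-14 + 42 days = 2019-04-25.

2019-01-31, 2019-03-14, 2019-04-25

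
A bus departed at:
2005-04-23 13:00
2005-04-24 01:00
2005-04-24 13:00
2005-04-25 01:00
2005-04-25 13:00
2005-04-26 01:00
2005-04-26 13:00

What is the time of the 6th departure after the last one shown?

Gaps: 12, 12, 12, 12, 12, 12 hours — each event is 12 hours after the previous one.
2005-04-26 13:00 + 12 h = 2005-04-27 01:00.
2005-04-27 01:00 + 12 h = 2005-04-27 13:00.
2005-04-27 13:00 + 12 h = 2005-04-28 01:00.
2005-04-28 01:00 + 12 h = 2005-04-28 13:00.
2005-04-28 13:00 + 12 h = 2005-04-29 01:00.
2005-04-29 01:00 + 12 h = 2005-04-29 13:00.

2005-04-29 13:00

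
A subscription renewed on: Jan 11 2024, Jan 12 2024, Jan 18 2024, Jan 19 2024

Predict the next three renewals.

The gap pattern 1, 6, 1 repeats every 2 events.
These are the Thursdays and Fridays of each week.
The following Thursday is Jan 25 2024.
The following Friday is Jan 26 2024.
Next Thursday: Feb 1 2024.

Jan 25 2024, Jan 26 2024, Feb 1 2024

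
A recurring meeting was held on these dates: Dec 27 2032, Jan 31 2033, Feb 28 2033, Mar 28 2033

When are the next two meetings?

Apr 25 2033, May 30 2033

Every date is a Monday; gaps 35, 28, 28 days.
Each is the last Monday of its month (at least one falls on the 29th or later, ruling out '4th Monday').
April 2033 ends with Monday Apr 25 2033.
May 2033 ends with Monday May 30 2033.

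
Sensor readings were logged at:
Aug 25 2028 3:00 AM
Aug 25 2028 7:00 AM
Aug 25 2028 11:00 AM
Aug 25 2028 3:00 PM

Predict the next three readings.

The interval is a steady 4 hours (4, 4, 4).
Aug 25 2028 3:00 PM + 4 h = Aug 25 2028 7:00 PM.
Aug 25 2028 7:00 PM + 4 h = Aug 25 2028 11:00 PM.
Aug 25 2028 11:00 PM + 4 h = Aug 26 2028 3:00 AM.

Aug 25 2028 7:00 PM, Aug 25 2028 11:00 PM, Aug 26 2028 3:00 AM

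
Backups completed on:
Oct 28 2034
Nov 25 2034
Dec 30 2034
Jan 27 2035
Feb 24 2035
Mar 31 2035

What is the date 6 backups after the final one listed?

These are Saturdays with 28, 35, 28, 28, 35-day gaps.
Each is the final Saturday of its month — Dec 30 2034 is past the 28th, so '4th Saturday' doesn't fit.
April 2035 ends with Saturday Apr 28 2035.
May 2035 ends with Saturday May 26 2035.
June 2035 ends with Saturday Jun 30 2035.
Last Saturday of July 2035: Jul 28 2035.
August 2035 ends with Saturday Aug 25 2035.
September 2035 ends with Saturday Sep 29 2035.

Sep 29 2035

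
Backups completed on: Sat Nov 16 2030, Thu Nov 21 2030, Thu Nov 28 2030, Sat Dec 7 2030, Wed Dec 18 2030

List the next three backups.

Tue Dec 31 2030, Wed Jan 15 2031, Sat Feb 1 2031

Intervals are 5, 7, 9, 11 days — an arithmetic progression with common difference 2.
Next gap: 13 days. Wed Dec 18 2030 + 13 days = Tue Dec 31 2030.
Next gap: 15 days. Tue Dec 31 2030 + 15 days = Wed Jan 15 2031.
Next gap: 17 days. Wed Jan 15 2031 + 17 days = Sat Feb 1 2031.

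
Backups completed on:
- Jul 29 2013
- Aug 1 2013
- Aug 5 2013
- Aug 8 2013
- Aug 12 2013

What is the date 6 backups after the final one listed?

The gap pattern 3, 4, 3, 4 repeats every 2 events.
These are the Mondays and Thursdays of each week.
The following Thursday is Aug 15 2013.
The following Monday is Aug 19 2013.
The following Thursday is Aug 22 2013.
The following Monday is Aug 26 2013.
The following Thursday is Aug 29 2013.
Next Monday: Sep 2 2013.

Sep 2 2013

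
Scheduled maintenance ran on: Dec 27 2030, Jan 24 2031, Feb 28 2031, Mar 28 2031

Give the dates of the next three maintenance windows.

Apr 25 2031, May 23 2031, Jun 27 2031

Gaps: 28, 35, 28 days — a mix of 28 and 35. Every date is a Friday.
Each is the 4th Friday of its month.
4th Friday of April 2031: Apr 25 2031.
May 2031 — 4th Friday is May 23 2031.
June 2031 — 4th Friday is Jun 27 2031.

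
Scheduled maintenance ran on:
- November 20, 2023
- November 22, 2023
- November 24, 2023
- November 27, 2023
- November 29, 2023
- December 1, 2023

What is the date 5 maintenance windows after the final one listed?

December 13, 2023

The gap pattern 2, 2, 3, 2, 2 repeats every 3 events.
These are the Mondays, Wednesdays and Fridays of each week.
Next Monday: December 4, 2023.
The following Wednesday is December 6, 2023.
The following Friday is December 8, 2023.
The following Monday is December 11, 2023.
Next Wednesday: December 13, 2023.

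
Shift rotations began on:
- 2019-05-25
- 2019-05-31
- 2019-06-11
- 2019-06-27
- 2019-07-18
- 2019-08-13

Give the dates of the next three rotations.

2019-09-13, 2019-10-19, 2019-11-29

The spacing grows by 5 each time: 6, 11, 16, 21, 26 days.
Next gap: 31 days. 2019-08-13 + 31 days = 2019-09-13.
Next gap: 36 days. 2019-09-13 + 36 days = 2019-10-19.
Next gap: 41 days. 2019-10-19 + 41 days = 2019-11-29.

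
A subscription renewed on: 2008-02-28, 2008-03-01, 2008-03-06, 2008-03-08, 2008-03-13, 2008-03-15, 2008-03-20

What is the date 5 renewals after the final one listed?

Gaps: 2, 5, 2, 5, 2, 5 days — not constant, but cyclic with period 2.
The events fall on every Thursday and Saturday.
The following Saturday is 2008-03-22.
Next Thursday: 2008-03-27.
Next Saturday: 2008-03-29.
Next Thursday: 2008-04-03.
Next Saturday: 2008-04-05.

2008-04-05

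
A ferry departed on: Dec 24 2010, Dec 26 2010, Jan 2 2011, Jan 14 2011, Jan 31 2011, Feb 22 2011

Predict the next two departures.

Intervals are 2, 7, 12, 17, 22 days — an arithmetic progression with common difference 5.
Next gap: 27 days. Feb 22 2011 + 27 days = Mar 21 2011.
Next gap: 32 days. Mar 21 2011 + 32 days = Apr 22 2011.

Mar 21 2011, Apr 22 2011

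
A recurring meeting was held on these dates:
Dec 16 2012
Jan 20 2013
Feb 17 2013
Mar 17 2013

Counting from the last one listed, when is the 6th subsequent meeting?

Sep 15 2013

All dates are Sundays, 35, 28, 28 days apart.
Specifically, the 3rd Sunday of each month.
3rd Sunday of April 2013: Apr 21 2013.
May 2013 — 3rd Sunday is May 19 2013.
3rd Sunday of June 2013: Jun 16 2013.
3rd Sunday of July 2013: Jul 21 2013.
August 2013 — 3rd Sunday is Aug 18 2013.
3rd Sunday of September 2013: Sep 15 2013.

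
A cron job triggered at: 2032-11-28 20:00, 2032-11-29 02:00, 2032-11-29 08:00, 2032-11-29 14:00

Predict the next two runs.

2032-11-29 20:00, 2032-11-30 02:00

The interval is a steady 6 hours (6, 6, 6).
2032-11-29 14:00 + 6 h = 2032-11-29 20:00.
2032-11-29 20:00 + 6 h = 2032-11-30 02:00.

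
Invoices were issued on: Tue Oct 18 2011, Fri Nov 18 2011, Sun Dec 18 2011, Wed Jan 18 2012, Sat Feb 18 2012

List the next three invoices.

Sun Mar 18 2012, Wed Apr 18 2012, Fri May 18 2012

Each date is the 18th; the gaps (31, 30, 31, 31) track the month lengths.
The rule is the 18th of each month.
March 2012: Sun Mar 18 2012.
April 2012: Wed Apr 18 2012.
Next: May 2012 → Fri May 18 2012.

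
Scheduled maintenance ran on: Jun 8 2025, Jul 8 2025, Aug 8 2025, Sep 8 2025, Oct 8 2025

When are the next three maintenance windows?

Nov 8 2025, Dec 8 2025, Jan 8 2026

Each date is the 8th; the gaps (30, 31, 31, 30) track the month lengths.
The rule is the 8th of each month.
November 2025: Nov 8 2025.
December 2025: Dec 8 2025.
January 2026: Jan 8 2026.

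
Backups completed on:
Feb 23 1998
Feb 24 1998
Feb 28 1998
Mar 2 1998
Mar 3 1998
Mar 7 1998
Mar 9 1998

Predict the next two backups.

The gap pattern 1, 4, 2, 1, 4, 2 repeats every 3 events.
These are the Mondays, Tuesdays and Saturdays of each week.
Next Tuesday: Mar 10 1998.
Next Saturday: Mar 14 1998.

Mar 10 1998, Mar 14 1998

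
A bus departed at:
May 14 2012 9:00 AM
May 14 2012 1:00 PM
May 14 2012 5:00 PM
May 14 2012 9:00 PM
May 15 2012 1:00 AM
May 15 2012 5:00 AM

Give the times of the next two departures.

May 15 2012 9:00 AM, May 15 2012 1:00 PM

Gaps: 4, 4, 4, 4, 4 hours — each event is 4 hours after the previous one.
May 15 2012 5:00 AM + 4 h = May 15 2012 9:00 AM.
May 15 2012 9:00 AM + 4 h = May 15 2012 1:00 PM.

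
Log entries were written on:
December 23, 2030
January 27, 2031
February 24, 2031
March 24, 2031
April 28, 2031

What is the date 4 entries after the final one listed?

Gaps: 35, 28, 28, 35 days — a mix of 28 and 35. Every date is a Monday.
Each is the 4th Monday of its month.
4th Monday of May 2031: May 26, 2031.
June 2031 — 4th Monday is June 23, 2031.
4th Monday of July 2031: July 28, 2031.
August 2031 — 4th Monday is August 25, 2031.

August 25, 2031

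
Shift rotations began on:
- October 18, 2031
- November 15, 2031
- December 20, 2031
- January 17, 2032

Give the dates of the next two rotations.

February 21, 2032; March 20, 2032

All dates are Saturdays, 28, 35, 28 days apart.
Specifically, the 3rd Saturday of each month.
February 2032 — 3rd Saturday is February 21, 2032.
3rd Saturday of March 2032: March 20, 2032.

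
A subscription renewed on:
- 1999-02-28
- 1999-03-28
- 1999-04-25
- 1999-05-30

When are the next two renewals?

1999-06-27, 1999-07-25

Every date is a Sunday; gaps 28, 28, 35 days.
Each is the last Sunday of its month (at least one falls on the 29th or later, ruling out '4th Sunday').
June 1999 ends with Sunday 1999-06-27.
July 1999 ends with Sunday 1999-07-25.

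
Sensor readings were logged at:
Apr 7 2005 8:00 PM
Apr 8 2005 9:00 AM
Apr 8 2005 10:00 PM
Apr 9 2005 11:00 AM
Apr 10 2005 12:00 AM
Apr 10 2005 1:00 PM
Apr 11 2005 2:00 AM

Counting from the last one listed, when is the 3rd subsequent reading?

Apr 12 2005 5:00 PM

Spacing: 13, 13, 13, 13, 13, 13 h — constant 13 h.
Apr 11 2005 2:00 AM + 13 h = Apr 11 2005 3:00 PM.
Apr 11 2005 3:00 PM + 13 h = Apr 12 2005 4:00 AM.
Apr 12 2005 4:00 AM + 13 h = Apr 12 2005 5:00 PM.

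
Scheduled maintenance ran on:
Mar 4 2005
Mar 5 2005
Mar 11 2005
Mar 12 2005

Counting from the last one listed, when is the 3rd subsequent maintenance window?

Mar 25 2005

Every event lands on a Friday or Saturday (gaps cycle 1, 6, 1).
So the schedule is: every Friday and Saturday.
The following Friday is Mar 18 2005.
Next Saturday: Mar 19 2005.
Next Friday: Mar 25 2005.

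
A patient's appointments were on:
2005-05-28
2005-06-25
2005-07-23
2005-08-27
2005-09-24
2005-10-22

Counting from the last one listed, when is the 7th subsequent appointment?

These are Saturdays at 28- or 35-day spacing (28, 28, 35, 28, 28).
The pattern: 4th Saturday of the month.
4th Saturday of November 2005: 2005-11-26.
December 2005 — 4th Saturday is 2005-12-24.
January 2006 — 4th Saturday is 2006-01-28.
4th Saturday of February 2006: 2006-02-25.
4th Saturday of March 2006: 2006-03-25.
April 2006 — 4th Saturday is 2006-04-22.
May 2006 — 4th Saturday is 2006-05-27.

2006-05-27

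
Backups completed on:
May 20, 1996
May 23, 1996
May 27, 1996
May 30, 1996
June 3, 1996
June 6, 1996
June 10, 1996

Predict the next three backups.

June 13, 1996; June 17, 1996; June 20, 1996

The gap pattern 3, 4, 3, 4, 3, 4 repeats every 2 events.
These are the Mondays and Thursdays of each week.
The following Thursday is June 13, 1996.
The following Monday is June 17, 1996.
Next Thursday: June 20, 1996.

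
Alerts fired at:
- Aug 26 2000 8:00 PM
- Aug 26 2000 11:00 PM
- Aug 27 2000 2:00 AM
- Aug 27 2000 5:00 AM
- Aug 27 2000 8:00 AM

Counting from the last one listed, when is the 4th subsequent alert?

The interval is a steady 3 hours (3, 3, 3, 3).
Aug 27 2000 8:00 AM + 3 h = Aug 27 2000 11:00 AM.
Aug 27 2000 11:00 AM + 3 h = Aug 27 2000 2:00 PM.
Aug 27 2000 2:00 PM + 3 h = Aug 27 2000 5:00 PM.
Aug 27 2000 5:00 PM + 3 h = Aug 27 2000 8:00 PM.

Aug 27 2000 8:00 PM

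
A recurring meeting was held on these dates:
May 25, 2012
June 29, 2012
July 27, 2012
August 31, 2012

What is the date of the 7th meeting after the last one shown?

March 29, 2013

All Fridays; the gaps (35, 28, 35) vary with month length.
This is the last Friday of each month.
Last Friday of September 2012: September 28, 2012.
Last Friday of October 2012: October 26, 2012.
Last Friday of November 2012: November 30, 2012.
Last Friday of December 2012: December 28, 2012.
Last Friday of January 2013: January 25, 2013.
February 2013 ends with Friday February 22, 2013.
March 2013 ends with Friday March 29, 2013.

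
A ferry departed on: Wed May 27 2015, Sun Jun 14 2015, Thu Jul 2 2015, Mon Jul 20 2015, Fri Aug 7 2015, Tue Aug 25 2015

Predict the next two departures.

Gaps between consecutive events: 18, 18, 18, 18, 18 days — a constant 18-day interval.
Tue Aug 25 2015 + 18 days = Sat Sep 12 2015.
Sat Sep 12 2015 + 18 days = Wed Sep 30 2015.

Sat Sep 12 2015, Wed Sep 30 2015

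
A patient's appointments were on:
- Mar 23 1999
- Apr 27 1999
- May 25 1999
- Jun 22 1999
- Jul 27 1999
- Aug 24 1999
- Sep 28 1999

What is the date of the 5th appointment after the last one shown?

All dates are Tuesdays, 35, 28, 28, 35, 28, 35 days apart.
Specifically, the 4th Tuesday of each month.
4th Tuesday of October 1999: Oct 26 1999.
November 1999 — 4th Tuesday is Nov 23 1999.
December 1999 — 4th Tuesday is Dec 28 1999.
January 2000 — 4th Tuesday is Jan 25 2000.
4th Tuesday of February 2000: Feb 22 2000.

Feb 22 2000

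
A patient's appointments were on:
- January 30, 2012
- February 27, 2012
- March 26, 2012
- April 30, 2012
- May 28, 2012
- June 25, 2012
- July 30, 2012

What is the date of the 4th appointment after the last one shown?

November 26, 2012

Every date is a Monday; gaps 28, 28, 35, 28, 28, 35 days.
Each is the last Monday of its month (at least one falls on the 29th or later, ruling out '4th Monday').
August 2012 ends with Monday August 27, 2012.
September 2012 ends with Monday September 24, 2012.
Last Monday of October 2012: October 29, 2012.
November 2012 ends with Monday November 26, 2012.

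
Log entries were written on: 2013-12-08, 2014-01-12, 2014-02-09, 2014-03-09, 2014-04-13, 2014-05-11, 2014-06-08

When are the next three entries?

Gaps: 35, 28, 28, 35, 28, 28 days — a mix of 28 and 35. Every date is a Sunday.
Each is the 2nd Sunday of its month.
July 2014 — 2nd Sunday is 2014-07-13.
2nd Sunday of August 2014: 2014-08-10.
2nd Sunday of September 2014: 2014-09-14.

2014-07-13, 2014-08-10, 2014-09-14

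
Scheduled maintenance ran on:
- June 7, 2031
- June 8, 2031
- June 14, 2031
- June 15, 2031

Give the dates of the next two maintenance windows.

June 21, 2031; June 22, 2031

Every event lands on a Saturday or Sunday (gaps cycle 1, 6, 1).
So the schedule is: every Saturday and Sunday.
Next Saturday: June 21, 2031.
The following Sunday is June 22, 2031.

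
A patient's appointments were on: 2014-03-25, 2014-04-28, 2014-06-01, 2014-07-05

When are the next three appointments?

The spacing is 34, 34, 34 days — always 34 days.
2014-07-05 + 34 days = 2014-08-08.
2014-08-08 + 34 days = 2014-09-11.
2014-09-11 + 34 days = 2014-10-15.

2014-08-08, 2014-09-11, 2014-10-15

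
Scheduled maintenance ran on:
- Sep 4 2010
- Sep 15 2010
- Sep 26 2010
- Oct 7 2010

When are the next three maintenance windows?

Every event comes 11 days after the last (11, 11, 11).
Oct 7 2010 + 11 days = Oct 18 2010.
Oct 18 2010 + 11 days = Oct 29 2010.
Oct 29 2010 + 11 days = Nov 9 2010.

Oct 18 2010, Oct 29 2010, Nov 9 2010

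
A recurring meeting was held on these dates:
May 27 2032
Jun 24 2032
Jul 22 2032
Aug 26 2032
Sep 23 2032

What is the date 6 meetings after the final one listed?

These are Thursdays at 28- or 35-day spacing (28, 28, 35, 28).
The pattern: 4th Thursday of the month.
October 2032 — 4th Thursday is Oct 28 2032.
November 2032 — 4th Thursday is Nov 25 2032.
December 2032 — 4th Thursday is Dec 23 2032.
4th Thursday of January 2033: Jan 27 2033.
February 2033 — 4th Thursday is Feb 24 2033.
4th Thursday of March 2033: Mar 24 2033.

Mar 24 2033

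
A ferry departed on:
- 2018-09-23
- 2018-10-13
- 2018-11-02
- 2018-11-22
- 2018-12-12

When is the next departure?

2019-01-01

Every event comes 20 days after the last (20, 20, 20, 20).
2018-12-12 + 20 days = 2019-01-01.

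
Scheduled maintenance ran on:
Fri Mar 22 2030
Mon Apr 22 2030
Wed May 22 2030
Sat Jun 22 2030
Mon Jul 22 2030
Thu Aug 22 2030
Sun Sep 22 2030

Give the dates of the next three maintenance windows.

Each date is the 22nd; the gaps (31, 30, 31, 30, 31, 31) track the month lengths.
The rule is the 22nd of each month.
Next: October 2030 → Tue Oct 22 2030.
November 2030: Fri Nov 22 2030.
December 2030: Sun Dec 22 2030.

Tue Oct 22 2030, Fri Nov 22 2030, Sun Dec 22 2030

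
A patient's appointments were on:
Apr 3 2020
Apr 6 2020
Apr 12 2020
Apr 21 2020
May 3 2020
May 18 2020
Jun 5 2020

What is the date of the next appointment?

Jun 26 2020

The spacing grows by 3 each time: 3, 6, 9, 12, 15, 18 days.
Next gap: 21 days. Jun 5 2020 + 21 days = Jun 26 2020.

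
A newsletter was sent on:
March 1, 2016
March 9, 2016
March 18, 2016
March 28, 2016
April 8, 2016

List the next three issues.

Gaps: 8, 9, 10, 11 days — each gap is 1 larger than the previous one.
Next gap: 12 days. April 8, 2016 + 12 days = April 20, 2016.
Next gap: 13 days. April 20, 2016 + 13 days = May 3, 2016.
Next gap: 14 days. May 3, 2016 + 14 days = May 17, 2016.

April 20, 2016; May 3, 2016; May 17, 2016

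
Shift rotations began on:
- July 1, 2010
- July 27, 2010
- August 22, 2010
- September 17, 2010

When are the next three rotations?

October 13, 2010; November 8, 2010; December 4, 2010

Every event comes 26 days after the last (26, 26, 26).
September 17, 2010 + 26 days = October 13, 2010.
October 13, 2010 + 26 days = November 8, 2010.
November 8, 2010 + 26 days = December 4, 2010.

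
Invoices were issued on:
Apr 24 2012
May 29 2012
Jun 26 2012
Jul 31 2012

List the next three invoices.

Aug 28 2012, Sep 25 2012, Oct 30 2012

These are Tuesdays with 35, 28, 35-day gaps.
Each is the final Tuesday of its month — May 29 2012 is past the 28th, so '4th Tuesday' doesn't fit.
Last Tuesday of August 2012: Aug 28 2012.
September 2012 ends with Tuesday Sep 25 2012.
October 2012 ends with Tuesday Oct 30 2012.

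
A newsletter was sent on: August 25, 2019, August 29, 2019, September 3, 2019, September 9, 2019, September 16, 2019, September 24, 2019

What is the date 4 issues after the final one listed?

The spacing grows by 1 each time: 4, 5, 6, 7, 8 days.
Next gap: 9 days. September 24, 2019 + 9 days = October 3, 2019.
Next gap: 10 days. October 3, 2019 + 10 days = October 13, 2019.
Next gap: 11 days. October 13, 2019 + 11 days = October 24, 2019.
Next gap: 12 days. October 24, 2019 + 12 days = November 5, 2019.

November 5, 2019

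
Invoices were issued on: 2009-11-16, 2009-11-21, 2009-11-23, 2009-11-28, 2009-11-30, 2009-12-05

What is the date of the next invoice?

Every event lands on a Monday or Saturday (gaps cycle 5, 2, 5, 2, 5).
So the schedule is: every Monday and Saturday.
Next Monday: 2009-12-07.

2009-12-07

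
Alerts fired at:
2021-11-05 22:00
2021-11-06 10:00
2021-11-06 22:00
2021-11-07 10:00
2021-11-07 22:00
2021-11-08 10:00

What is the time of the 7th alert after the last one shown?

The interval is a steady 12 hours (12, 12, 12, 12, 12).
2021-11-08 10:00 + 12 h = 2021-11-08 22:00.
2021-11-08 22:00 + 12 h = 2021-11-09 10:00.
2021-11-09 10:00 + 12 h = 2021-11-09 22:00.
2021-11-09 22:00 + 12 h = 2021-11-10 10:00.
2021-11-10 10:00 + 12 h = 2021-11-10 22:00.
2021-11-10 22:00 + 12 h = 2021-11-11 10:00.
2021-11-11 10:00 + 12 h = 2021-11-11 22:00.

2021-11-11 22:00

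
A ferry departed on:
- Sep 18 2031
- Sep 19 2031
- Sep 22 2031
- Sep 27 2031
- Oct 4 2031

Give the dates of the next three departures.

Gaps: 1, 3, 5, 7 days — each gap is 2 larger than the previous one.
Next gap: 9 days. Oct 4 2031 + 9 days = Oct 13 2031.
Next gap: 11 days. Oct 13 2031 + 11 days = Oct 24 2031.
Next gap: 13 days. Oct 24 2031 + 13 days = Nov 6 2031.

Oct 13 2031, Oct 24 2031, Nov 6 2031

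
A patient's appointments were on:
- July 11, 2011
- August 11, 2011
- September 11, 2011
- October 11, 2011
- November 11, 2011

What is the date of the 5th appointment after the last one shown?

The day-of-month is always 11 (31, 31, 30, 31 days between events).
So this recurs on the 11th of each month.
Next: December 2011 → December 11, 2011.
January 2012: January 11, 2012.
Next: February 2012 → February 11, 2012.
Next: March 2012 → March 11, 2012.
April 2012: April 11, 2012.

April 11, 2012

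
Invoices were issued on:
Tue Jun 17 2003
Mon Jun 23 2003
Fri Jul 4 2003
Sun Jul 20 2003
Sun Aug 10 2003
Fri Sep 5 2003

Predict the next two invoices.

The spacing grows by 5 each time: 6, 11, 16, 21, 26 days.
Next gap: 31 days. Fri Sep 5 2003 + 31 days = Mon Oct 6 2003.
Next gap: 36 days. Mon Oct 6 2003 + 36 days = Tue Nov 11 2003.

Mon Oct 6 2003, Tue Nov 11 2003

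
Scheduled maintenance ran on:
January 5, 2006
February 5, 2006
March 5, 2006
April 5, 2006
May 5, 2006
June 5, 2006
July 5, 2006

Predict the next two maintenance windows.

The day-of-month is always 5 (31, 28, 31, 30, 31, 30 days between events).
So this recurs on the 5th of each month.
Next: August 2006 → August 5, 2006.
Next: September 2006 → September 5, 2006.

August 5, 2006; September 5, 2006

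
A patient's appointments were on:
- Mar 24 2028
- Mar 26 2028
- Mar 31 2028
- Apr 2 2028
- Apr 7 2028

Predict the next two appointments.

Apr 9 2028, Apr 14 2028

Every event lands on a Friday or Sunday (gaps cycle 2, 5, 2, 5).
So the schedule is: every Friday and Sunday.
Next Sunday: Apr 9 2028.
Next Friday: Apr 14 2028.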